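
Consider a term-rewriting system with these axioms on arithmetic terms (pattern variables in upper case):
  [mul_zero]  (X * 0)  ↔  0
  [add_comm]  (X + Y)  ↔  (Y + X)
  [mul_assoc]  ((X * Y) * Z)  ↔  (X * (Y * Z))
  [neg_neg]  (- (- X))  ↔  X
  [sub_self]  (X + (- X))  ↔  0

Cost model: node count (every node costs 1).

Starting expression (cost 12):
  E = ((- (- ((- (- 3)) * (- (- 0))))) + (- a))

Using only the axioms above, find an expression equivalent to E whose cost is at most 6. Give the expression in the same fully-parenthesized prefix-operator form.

(1) (- (- ((- (- 3)) * (- (- 0)))))  =[neg_neg →]=  ((- (- 3)) * (- (- 0)))    ⊢ (((- (- 3)) * (- (- 0))) + (- a))
(2) (- (- 0))  =[neg_neg →]=  0    ⊢ (((- (- 3)) * 0) + (- a))
(3) (- (- 3))  =[neg_neg →]=  3    ⊢ cost 6, within 6

((3 * 0) + (- a))   [cost 6]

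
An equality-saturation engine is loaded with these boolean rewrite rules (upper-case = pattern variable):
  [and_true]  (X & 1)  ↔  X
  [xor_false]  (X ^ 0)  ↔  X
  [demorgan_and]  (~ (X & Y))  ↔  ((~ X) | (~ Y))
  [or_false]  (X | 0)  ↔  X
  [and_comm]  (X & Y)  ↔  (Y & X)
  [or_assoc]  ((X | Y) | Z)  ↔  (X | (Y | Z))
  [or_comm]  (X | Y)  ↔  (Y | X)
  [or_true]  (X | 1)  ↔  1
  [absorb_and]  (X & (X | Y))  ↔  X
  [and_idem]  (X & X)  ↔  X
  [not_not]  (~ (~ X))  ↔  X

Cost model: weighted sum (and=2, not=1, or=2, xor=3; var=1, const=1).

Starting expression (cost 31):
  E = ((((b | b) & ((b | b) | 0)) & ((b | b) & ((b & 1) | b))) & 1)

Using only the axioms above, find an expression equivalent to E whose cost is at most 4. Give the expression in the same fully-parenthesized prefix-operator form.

(b | b)   [cost 4]

1. [and_true →] ((((b | b) & ((b | b) | 0)) & ((b | b) & ((b & 1) | b))) & 1)  →  (((b | b) & ((b | b) | 0)) & ((b | b) & ((b & 1) | b)))
2. [and_true →] (b & 1)  →  b;  E = (((b | b) & ((b | b) | 0)) & ((b | b) & (b | b)))
3. [and_idem →] ((b | b) & (b | b))  →  (b | b);  E = (((b | b) & ((b | b) | 0)) & (b | b))
4. [absorb_and →] ((b | b) & ((b | b) | 0))  →  (b | b);  E = ((b | b) & (b | b))
5. [and_idem →] ((b | b) & (b | b))  →  (b | b);  cost 4 ≤ 4, done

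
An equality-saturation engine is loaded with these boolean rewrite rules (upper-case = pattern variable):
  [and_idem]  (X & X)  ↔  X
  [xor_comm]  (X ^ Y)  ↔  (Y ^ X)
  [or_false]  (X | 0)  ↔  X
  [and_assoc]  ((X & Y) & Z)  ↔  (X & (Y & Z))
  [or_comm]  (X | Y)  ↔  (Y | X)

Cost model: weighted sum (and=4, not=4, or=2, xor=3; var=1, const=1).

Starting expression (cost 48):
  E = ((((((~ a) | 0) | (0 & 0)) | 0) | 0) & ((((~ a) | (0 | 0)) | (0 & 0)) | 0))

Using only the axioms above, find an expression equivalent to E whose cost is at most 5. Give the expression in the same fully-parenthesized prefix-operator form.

(1) (((((~ a) | 0) | (0 & 0)) | 0) | 0)  =[or_false →]=  ((((~ a) | 0) | (0 & 0)) | 0)    ⊢ (((((~ a) | 0) | (0 & 0)) | 0) & ((((~ a) | (0 | 0)) | (0 & 0)) | 0))
(2) (0 | 0)  =[or_false →]=  0    ⊢ (((((~ a) | 0) | (0 & 0)) | 0) & ((((~ a) | 0) | (0 & 0)) | 0))
(3) (((((~ a) | 0) | (0 & 0)) | 0) & ((((~ a) | 0) | (0 & 0)) | 0))  =[and_idem →]=  ((((~ a) | 0) | (0 & 0)) | 0)
(4) (0 & 0)  =[and_idem →]=  0    ⊢ ((((~ a) | 0) | 0) | 0)
(5) ((((~ a) | 0) | 0) | 0)  =[or_false →]=  (((~ a) | 0) | 0)
(6) (((~ a) | 0) | 0)  =[or_false →]=  ((~ a) | 0)
(7) ((~ a) | 0)  =[or_false →]=  (~ a)    ⊢ cost 5, within 5

(~ a)   [cost 5]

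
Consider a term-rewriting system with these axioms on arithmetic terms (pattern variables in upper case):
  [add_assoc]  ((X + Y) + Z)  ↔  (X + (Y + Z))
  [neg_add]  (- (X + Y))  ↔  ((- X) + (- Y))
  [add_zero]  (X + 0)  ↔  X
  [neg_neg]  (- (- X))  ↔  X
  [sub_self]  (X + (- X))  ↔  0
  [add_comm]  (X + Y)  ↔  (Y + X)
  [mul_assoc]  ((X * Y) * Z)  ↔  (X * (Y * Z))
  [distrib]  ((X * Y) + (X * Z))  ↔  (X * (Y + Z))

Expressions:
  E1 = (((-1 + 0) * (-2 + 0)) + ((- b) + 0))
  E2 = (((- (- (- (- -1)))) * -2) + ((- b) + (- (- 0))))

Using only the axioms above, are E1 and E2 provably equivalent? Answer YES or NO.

YES

1. [add_zero →] (-1 + 0)  →  -1;  E1 = ((-1 * (-2 + 0)) + ((- b) + 0))
2. [add_zero →] (-2 + 0)  →  -2;  E1 = ((-1 * -2) + ((- b) + 0))
3. [neg_neg ←] -1  →  (- (- -1));  E1 = (((- (- -1)) * -2) + ((- b) + 0))
4. [neg_neg ←] 0  →  (- (- 0));  E1 = (((- (- -1)) * -2) + ((- b) + (- (- 0))))
5. [neg_neg ←] (- (- -1))  →  (- (- (- (- -1))));  this is E2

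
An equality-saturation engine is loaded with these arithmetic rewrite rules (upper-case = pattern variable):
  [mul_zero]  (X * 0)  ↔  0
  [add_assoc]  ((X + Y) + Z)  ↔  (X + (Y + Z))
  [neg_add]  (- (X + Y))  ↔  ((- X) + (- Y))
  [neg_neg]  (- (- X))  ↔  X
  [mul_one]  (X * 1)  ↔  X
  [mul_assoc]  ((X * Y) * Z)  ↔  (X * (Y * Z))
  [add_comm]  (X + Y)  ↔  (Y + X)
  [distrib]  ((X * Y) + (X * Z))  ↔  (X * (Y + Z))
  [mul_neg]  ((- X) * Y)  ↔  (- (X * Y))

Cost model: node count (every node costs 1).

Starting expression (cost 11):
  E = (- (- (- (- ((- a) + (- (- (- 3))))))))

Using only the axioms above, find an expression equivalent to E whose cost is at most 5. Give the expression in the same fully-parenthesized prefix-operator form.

((- a) + (- 3))   [cost 5]

step 1: neg_neg (→) rewrites (- (- (- ((- a) + (- (- (- 3))))))) into (- ((- a) + (- (- (- 3))))), now (- (- ((- a) + (- (- (- 3))))))
step 2: neg_neg (→) rewrites (- (- ((- a) + (- (- (- 3)))))) into ((- a) + (- (- (- 3))))
step 3: neg_neg (→) rewrites (- (- 3)) into 3, reaching cost 5 (bound 5)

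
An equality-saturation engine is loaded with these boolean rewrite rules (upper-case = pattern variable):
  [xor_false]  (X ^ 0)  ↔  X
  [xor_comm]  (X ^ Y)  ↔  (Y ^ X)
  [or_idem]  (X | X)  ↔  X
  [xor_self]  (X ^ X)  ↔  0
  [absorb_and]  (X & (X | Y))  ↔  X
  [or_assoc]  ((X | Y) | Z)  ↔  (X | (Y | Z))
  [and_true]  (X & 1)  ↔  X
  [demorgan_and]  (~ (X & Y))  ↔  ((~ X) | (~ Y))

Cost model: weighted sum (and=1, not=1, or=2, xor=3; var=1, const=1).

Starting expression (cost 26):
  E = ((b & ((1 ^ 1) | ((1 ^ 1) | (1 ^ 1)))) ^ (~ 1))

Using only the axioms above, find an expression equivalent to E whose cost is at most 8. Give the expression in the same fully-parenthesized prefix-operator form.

(1) ((1 ^ 1) | (1 ^ 1))  =[or_idem →]=  (1 ^ 1)    ⊢ ((b & ((1 ^ 1) | (1 ^ 1))) ^ (~ 1))
(2) ((1 ^ 1) | (1 ^ 1))  =[or_idem →]=  (1 ^ 1)    ⊢ ((b & (1 ^ 1)) ^ (~ 1))
(3) (1 ^ 1)  =[xor_self →]=  0    ⊢ cost 8, within 8

((b & 0) ^ (~ 1))   [cost 8]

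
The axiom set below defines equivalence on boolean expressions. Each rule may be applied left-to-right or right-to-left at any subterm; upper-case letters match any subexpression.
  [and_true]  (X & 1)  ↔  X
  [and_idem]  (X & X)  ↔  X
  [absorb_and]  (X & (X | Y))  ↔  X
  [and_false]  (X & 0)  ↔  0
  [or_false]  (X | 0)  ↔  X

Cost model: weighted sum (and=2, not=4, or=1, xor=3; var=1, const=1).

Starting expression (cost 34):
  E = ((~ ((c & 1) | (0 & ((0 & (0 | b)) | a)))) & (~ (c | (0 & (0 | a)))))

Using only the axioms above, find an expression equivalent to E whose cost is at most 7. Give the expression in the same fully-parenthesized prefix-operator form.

(~ (c | 0))   [cost 7]

1. [absorb_and →] (0 & (0 | b))  →  0;  E = ((~ ((c & 1) | (0 & (0 | a)))) & (~ (c | (0 & (0 | a)))))
2. [and_true →] (c & 1)  →  c;  E = ((~ (c | (0 & (0 | a)))) & (~ (c | (0 & (0 | a)))))
3. [and_idem →] ((~ (c | (0 & (0 | a)))) & (~ (c | (0 & (0 | a)))))  →  (~ (c | (0 & (0 | a))))
4. [absorb_and →] (0 & (0 | a))  →  0;  cost 7 ≤ 7, done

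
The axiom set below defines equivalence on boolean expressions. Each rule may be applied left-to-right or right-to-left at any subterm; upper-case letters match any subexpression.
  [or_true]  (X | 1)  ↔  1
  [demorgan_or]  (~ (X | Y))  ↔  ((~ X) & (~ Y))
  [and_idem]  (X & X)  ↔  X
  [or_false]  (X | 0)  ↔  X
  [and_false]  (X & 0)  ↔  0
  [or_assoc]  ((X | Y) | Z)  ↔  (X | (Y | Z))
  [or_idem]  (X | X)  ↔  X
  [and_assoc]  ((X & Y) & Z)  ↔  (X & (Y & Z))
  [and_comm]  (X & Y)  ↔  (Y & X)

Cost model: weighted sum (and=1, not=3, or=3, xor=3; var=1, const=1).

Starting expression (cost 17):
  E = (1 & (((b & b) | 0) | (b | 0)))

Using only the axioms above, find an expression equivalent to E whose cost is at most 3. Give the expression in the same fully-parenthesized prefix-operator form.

(1 & b)   [cost 3]

(1) (b & b)  =[and_idem →]=  b    ⊢ (1 & ((b | 0) | (b | 0)))
(2) ((b | 0) | (b | 0))  =[or_idem →]=  (b | 0)    ⊢ (1 & (b | 0))
(3) (b | 0)  =[or_false →]=  b    ⊢ cost 3, within 3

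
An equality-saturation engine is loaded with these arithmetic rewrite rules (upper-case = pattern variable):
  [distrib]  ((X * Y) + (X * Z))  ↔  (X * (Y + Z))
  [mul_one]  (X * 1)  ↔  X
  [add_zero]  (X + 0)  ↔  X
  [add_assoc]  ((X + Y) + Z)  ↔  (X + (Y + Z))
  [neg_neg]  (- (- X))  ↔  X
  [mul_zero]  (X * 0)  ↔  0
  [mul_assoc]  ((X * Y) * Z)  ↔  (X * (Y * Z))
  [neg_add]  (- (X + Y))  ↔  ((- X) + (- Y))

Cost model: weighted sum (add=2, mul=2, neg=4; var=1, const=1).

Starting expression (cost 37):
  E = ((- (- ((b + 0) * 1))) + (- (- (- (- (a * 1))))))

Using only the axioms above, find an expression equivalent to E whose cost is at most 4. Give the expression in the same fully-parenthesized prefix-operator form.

(1) (a * 1)  =[mul_one →]=  a    ⊢ ((- (- ((b + 0) * 1))) + (- (- (- (- a)))))
(2) (b + 0)  =[add_zero →]=  b    ⊢ ((- (- (b * 1))) + (- (- (- (- a)))))
(3) (- (- (- a)))  =[neg_neg →]=  (- a)    ⊢ ((- (- (b * 1))) + (- (- a)))
(4) (b * 1)  =[mul_one →]=  b    ⊢ ((- (- b)) + (- (- a)))
(5) (- (- a))  =[neg_neg →]=  a    ⊢ ((- (- b)) + a)
(6) (- (- b))  =[neg_neg →]=  b    ⊢ cost 4, within 4

(b + a)   [cost 4]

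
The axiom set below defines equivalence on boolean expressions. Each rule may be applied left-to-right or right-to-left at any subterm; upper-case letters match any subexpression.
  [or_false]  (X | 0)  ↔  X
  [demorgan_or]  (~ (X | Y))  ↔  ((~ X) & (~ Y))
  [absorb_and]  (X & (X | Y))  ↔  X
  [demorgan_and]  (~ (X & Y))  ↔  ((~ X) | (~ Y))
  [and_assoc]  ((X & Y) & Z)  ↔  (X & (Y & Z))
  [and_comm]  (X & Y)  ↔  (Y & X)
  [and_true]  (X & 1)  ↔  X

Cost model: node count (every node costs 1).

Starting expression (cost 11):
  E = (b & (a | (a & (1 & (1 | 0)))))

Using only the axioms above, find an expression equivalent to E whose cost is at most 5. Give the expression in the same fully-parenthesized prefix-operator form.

((a | a) & b)   [cost 5]

(1) (b & (a | (a & (1 & (1 | 0)))))  =[and_comm →]=  ((a | (a & (1 & (1 | 0)))) & b)
(2) (1 & (1 | 0))  =[absorb_and →]=  1    ⊢ ((a | (a & 1)) & b)
(3) (a & 1)  =[and_true →]=  a    ⊢ cost 5, within 5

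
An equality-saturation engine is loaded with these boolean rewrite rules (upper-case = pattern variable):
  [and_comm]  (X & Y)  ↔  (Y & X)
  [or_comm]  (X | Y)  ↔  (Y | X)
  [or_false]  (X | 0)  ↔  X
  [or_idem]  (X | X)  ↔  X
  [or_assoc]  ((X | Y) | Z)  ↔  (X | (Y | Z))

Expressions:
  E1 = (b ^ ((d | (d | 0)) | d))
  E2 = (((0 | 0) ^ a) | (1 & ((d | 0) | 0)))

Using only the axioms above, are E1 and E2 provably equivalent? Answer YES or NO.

NO

The axioms are sound identities: if E1 ↔* E2 then E1 and E2 evaluate identically under any assignment.
Under a=0, b=1, d=0: E1 evaluates to 1, E2 to 0. Distinct ⇒ no rewrite sequence connects them.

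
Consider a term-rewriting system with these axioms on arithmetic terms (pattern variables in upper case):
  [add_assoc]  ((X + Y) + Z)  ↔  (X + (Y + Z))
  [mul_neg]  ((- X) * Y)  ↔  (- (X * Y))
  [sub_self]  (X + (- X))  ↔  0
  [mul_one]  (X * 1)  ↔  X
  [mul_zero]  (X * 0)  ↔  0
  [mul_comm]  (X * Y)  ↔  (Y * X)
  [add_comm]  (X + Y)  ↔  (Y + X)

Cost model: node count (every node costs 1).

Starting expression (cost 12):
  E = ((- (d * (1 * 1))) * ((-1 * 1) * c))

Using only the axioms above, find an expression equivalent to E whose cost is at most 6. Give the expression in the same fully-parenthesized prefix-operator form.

step 1: mul_one (→) rewrites (1 * 1) into 1, now ((- (d * 1)) * ((-1 * 1) * c))
step 2: mul_one (→) rewrites (d * 1) into d, now ((- d) * ((-1 * 1) * c))
step 3: mul_one (→) rewrites (-1 * 1) into -1, reaching cost 6 (bound 6)

((- d) * (-1 * c))   [cost 6]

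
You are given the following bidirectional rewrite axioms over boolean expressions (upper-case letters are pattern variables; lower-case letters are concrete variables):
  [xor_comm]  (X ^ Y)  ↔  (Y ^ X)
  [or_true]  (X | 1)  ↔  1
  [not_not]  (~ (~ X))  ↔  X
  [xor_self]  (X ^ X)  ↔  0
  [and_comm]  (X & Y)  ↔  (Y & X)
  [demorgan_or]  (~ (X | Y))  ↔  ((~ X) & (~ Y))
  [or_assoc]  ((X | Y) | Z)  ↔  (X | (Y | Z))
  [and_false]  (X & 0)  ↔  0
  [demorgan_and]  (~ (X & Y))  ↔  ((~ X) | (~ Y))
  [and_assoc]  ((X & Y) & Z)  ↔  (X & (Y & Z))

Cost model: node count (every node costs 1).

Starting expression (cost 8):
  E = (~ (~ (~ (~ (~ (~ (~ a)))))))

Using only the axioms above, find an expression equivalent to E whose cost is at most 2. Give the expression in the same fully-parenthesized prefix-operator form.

(~ a)   [cost 2]

1. [not_not →] (~ (~ (~ a)))  →  (~ a);  E = (~ (~ (~ (~ (~ a)))))
2. [not_not →] (~ (~ (~ (~ (~ a)))))  →  (~ (~ (~ a)))
3. [not_not →] (~ (~ (~ a)))  →  (~ a);  cost 2 ≤ 2, done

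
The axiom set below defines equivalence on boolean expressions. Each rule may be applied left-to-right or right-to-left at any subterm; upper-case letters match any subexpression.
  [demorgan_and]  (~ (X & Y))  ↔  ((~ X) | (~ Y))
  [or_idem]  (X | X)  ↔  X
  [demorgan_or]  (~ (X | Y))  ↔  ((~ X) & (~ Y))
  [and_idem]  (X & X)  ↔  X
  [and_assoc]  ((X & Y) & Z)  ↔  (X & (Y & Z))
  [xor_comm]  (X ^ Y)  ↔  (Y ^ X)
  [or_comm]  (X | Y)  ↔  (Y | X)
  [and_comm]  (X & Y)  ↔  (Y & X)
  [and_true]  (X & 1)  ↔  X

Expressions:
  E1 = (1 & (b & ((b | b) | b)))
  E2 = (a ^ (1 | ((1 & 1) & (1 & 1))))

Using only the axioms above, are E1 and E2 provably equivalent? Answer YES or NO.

NO

All listed rules preserve value, hence provable equivalence implies equal values everywhere; look for a separating assignment.
a=0, b=0 gives E1 ↦ 0, E2 ↦ 1; values differ ⇒ not provably equivalent.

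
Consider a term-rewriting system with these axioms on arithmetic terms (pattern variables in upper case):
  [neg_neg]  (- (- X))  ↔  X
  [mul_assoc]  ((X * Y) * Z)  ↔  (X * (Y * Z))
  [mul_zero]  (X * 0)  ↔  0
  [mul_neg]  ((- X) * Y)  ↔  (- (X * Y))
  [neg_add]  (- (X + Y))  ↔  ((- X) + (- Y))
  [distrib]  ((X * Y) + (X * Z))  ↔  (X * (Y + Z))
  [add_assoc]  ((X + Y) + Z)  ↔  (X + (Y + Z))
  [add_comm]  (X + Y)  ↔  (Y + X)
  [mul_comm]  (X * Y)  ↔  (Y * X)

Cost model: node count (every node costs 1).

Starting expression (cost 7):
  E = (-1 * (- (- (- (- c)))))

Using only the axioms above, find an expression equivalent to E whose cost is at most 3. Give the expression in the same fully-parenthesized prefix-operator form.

(1) (-1 * (- (- (- (- c)))))  =[mul_comm →]=  ((- (- (- (- c)))) * -1)
(2) (- (- (- c)))  =[neg_neg →]=  (- c)    ⊢ ((- (- c)) * -1)
(3) (- (- c))  =[neg_neg →]=  c    ⊢ cost 3, within 3

(c * -1)   [cost 3]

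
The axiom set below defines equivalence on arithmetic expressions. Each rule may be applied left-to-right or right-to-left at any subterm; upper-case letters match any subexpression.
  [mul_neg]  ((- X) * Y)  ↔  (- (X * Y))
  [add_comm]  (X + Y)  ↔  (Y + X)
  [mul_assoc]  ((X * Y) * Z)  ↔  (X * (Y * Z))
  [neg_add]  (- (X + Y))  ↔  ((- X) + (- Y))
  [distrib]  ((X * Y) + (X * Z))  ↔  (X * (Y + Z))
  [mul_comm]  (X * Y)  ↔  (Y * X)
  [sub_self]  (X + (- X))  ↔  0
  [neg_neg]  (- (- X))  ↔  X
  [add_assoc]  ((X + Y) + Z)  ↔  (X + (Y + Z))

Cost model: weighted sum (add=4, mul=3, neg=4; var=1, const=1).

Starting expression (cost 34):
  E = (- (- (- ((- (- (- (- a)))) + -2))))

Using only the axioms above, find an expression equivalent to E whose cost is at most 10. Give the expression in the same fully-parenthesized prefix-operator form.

(- (a + -2))   [cost 10]

1. [neg_neg →] (- (- a))  →  a;  E = (- (- (- ((- (- a)) + -2))))
2. [neg_neg →] (- (- a))  →  a;  E = (- (- (- (a + -2))))
3. [neg_neg →] (- (- (- (a + -2))))  →  (- (a + -2));  cost 10 ≤ 10, done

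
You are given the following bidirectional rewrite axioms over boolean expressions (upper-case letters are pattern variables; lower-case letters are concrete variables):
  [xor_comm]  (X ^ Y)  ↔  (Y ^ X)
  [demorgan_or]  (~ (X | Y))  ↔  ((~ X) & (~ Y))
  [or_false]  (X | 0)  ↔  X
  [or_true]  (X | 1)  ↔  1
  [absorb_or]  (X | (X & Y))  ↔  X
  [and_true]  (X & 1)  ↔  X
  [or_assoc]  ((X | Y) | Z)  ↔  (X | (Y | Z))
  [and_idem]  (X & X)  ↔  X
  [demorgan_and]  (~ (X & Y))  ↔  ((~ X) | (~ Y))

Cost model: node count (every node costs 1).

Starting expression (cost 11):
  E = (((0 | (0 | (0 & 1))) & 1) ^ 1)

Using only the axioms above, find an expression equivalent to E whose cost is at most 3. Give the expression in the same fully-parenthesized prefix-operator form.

(0 ^ 1)   [cost 3]

step 1: absorb_or (→) rewrites (0 | (0 & 1)) into 0, now (((0 | 0) & 1) ^ 1)
step 2: and_true (→) rewrites ((0 | 0) & 1) into (0 | 0), now ((0 | 0) ^ 1)
step 3: or_false (→) rewrites (0 | 0) into 0, reaching cost 3 (bound 3)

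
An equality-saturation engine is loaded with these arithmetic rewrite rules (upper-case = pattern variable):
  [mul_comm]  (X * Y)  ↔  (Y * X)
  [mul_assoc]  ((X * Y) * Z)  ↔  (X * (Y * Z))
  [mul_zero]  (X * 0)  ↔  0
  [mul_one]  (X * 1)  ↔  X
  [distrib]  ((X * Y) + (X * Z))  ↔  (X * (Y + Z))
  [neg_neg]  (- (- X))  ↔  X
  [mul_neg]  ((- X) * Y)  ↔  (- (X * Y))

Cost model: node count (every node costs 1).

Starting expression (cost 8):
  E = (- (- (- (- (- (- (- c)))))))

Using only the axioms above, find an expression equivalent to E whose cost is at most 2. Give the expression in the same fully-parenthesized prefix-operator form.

(1) (- (- (- (- c))))  =[neg_neg →]=  (- (- c))    ⊢ (- (- (- (- (- c)))))
(2) (- (- (- (- (- c)))))  =[neg_neg →]=  (- (- (- c)))
(3) (- (- (- c)))  =[neg_neg →]=  (- c)    ⊢ cost 2, within 2

(- c)   [cost 2]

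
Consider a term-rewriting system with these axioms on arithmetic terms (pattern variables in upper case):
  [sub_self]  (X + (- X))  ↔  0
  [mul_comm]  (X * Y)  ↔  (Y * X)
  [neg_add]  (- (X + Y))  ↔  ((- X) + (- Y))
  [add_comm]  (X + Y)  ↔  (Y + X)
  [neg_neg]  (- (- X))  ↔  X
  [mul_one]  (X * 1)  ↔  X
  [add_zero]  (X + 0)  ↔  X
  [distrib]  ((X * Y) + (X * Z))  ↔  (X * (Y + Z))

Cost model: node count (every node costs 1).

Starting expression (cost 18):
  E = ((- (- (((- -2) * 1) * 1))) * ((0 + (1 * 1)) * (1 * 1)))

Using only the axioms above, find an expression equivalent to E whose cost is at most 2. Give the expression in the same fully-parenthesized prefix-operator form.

(1) (- (- (((- -2) * 1) * 1)))  =[neg_neg →]=  (((- -2) * 1) * 1)    ⊢ ((((- -2) * 1) * 1) * ((0 + (1 * 1)) * (1 * 1)))
(2) (((- -2) * 1) * 1)  =[mul_one →]=  ((- -2) * 1)    ⊢ (((- -2) * 1) * ((0 + (1 * 1)) * (1 * 1)))
(3) (1 * 1)  =[mul_one →]=  1    ⊢ (((- -2) * 1) * ((0 + (1 * 1)) * 1))
(4) ((- -2) * 1)  =[mul_one →]=  (- -2)    ⊢ ((- -2) * ((0 + (1 * 1)) * 1))
(5) (0 + (1 * 1))  =[add_comm →]=  ((1 * 1) + 0)    ⊢ ((- -2) * (((1 * 1) + 0) * 1))
(6) ((1 * 1) + 0)  =[add_zero →]=  (1 * 1)    ⊢ ((- -2) * ((1 * 1) * 1))
(7) (1 * 1)  =[mul_one →]=  1    ⊢ ((- -2) * (1 * 1))
(8) (1 * 1)  =[mul_one →]=  1    ⊢ ((- -2) * 1)
(9) ((- -2) * 1)  =[mul_one →]=  (- -2)    ⊢ cost 2, within 2

(- -2)   [cost 2]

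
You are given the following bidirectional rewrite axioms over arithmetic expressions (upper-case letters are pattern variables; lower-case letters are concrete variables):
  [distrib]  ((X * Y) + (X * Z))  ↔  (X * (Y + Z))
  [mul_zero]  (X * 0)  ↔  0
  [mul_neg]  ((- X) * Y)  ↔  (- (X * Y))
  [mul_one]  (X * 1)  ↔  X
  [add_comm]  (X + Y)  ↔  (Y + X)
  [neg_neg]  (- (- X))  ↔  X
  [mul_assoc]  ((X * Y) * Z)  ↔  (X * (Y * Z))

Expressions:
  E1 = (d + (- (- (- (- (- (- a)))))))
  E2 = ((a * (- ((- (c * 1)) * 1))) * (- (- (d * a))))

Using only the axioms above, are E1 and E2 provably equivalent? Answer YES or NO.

NO

Every axiom is a valid identity, so a rewrite proof would force E1 and E2 to agree under every assignment.
At a=0, c=0, d=1: E1 = 1 but E2 = 0; they differ, so no derivation exists.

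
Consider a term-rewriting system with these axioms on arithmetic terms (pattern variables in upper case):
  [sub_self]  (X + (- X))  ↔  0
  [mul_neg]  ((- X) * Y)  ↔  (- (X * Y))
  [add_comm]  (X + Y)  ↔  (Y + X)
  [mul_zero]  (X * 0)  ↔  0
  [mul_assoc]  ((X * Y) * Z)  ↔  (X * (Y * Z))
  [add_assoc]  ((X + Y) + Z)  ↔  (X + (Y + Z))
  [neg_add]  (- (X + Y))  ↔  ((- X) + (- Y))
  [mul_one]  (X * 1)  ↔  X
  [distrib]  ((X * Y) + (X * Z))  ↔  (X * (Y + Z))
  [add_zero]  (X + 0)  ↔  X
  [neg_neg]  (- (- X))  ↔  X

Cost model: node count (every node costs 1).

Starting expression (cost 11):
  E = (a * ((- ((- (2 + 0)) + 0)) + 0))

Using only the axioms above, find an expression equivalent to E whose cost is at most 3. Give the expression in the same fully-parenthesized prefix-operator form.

1. [add_zero →] (2 + 0)  →  2;  E = (a * ((- ((- 2) + 0)) + 0))
2. [add_zero →] ((- 2) + 0)  →  (- 2);  E = (a * ((- (- 2)) + 0))
3. [neg_neg →] (- (- 2))  →  2;  E = (a * (2 + 0))
4. [add_zero →] (2 + 0)  →  2;  cost 3 ≤ 3, done

(a * 2)   [cost 3]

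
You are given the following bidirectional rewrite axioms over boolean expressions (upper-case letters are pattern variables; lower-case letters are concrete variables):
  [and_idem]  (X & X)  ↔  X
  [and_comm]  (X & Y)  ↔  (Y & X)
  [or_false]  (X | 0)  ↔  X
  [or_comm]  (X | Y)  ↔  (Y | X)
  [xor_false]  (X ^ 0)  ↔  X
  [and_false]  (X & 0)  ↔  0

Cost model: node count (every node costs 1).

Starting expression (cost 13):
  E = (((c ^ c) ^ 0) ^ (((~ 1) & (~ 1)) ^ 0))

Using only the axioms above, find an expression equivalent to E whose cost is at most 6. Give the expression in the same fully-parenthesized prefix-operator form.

1. [and_idem →] ((~ 1) & (~ 1))  →  (~ 1);  E = (((c ^ c) ^ 0) ^ ((~ 1) ^ 0))
2. [xor_false →] ((~ 1) ^ 0)  →  (~ 1);  E = (((c ^ c) ^ 0) ^ (~ 1))
3. [xor_false →] ((c ^ c) ^ 0)  →  (c ^ c);  cost 6 ≤ 6, done

((c ^ c) ^ (~ 1))   [cost 6]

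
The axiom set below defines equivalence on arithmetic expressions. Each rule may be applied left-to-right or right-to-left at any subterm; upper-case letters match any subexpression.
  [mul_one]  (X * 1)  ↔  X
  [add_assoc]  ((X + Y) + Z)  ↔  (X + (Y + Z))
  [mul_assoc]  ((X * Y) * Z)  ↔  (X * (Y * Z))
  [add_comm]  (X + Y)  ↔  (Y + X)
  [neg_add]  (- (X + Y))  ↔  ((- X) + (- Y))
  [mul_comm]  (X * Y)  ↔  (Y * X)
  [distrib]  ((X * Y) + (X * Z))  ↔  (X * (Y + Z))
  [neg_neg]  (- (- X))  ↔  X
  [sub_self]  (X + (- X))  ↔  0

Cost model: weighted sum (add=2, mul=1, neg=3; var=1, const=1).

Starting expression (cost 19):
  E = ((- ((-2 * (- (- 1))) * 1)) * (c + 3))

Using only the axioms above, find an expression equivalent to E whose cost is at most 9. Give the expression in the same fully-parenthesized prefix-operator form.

step 1: mul_one (→) rewrites ((-2 * (- (- 1))) * 1) into (-2 * (- (- 1))), now ((- (-2 * (- (- 1)))) * (c + 3))
step 2: neg_neg (→) rewrites (- (- 1)) into 1, now ((- (-2 * 1)) * (c + 3))
step 3: mul_one (→) rewrites (-2 * 1) into -2, reaching cost 9 (bound 9)

((- -2) * (c + 3))   [cost 9]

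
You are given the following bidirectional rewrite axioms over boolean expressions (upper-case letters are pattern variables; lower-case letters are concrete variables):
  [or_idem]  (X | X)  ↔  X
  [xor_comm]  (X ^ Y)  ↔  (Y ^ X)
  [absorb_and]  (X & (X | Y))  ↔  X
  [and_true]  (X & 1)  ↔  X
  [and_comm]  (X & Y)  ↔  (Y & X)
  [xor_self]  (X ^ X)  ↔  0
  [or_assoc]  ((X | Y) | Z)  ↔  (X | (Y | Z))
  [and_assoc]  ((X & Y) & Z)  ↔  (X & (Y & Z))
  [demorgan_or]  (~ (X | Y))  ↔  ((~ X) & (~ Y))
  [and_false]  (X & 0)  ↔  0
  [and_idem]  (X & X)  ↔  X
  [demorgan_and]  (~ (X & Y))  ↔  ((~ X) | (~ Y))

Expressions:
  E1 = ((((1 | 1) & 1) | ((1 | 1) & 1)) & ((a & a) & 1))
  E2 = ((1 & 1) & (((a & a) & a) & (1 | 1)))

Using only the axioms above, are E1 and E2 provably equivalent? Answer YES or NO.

(1) (((1 | 1) & 1) | ((1 | 1) & 1))  =[or_idem →]=  ((1 | 1) & 1)    ⊢ (((1 | 1) & 1) & ((a & a) & 1))
(2) ((a & a) & 1)  =[and_true →]=  (a & a)    ⊢ (((1 | 1) & 1) & (a & a))
(3) (1 | 1)  =[or_idem →]=  1    ⊢ ((1 & 1) & (a & a))
(4) a  =[and_idem ←]=  (a & a)    ⊢ ((1 & 1) & ((a & a) & a))
(5) ((a & a) & a)  =[and_true ←]=  (((a & a) & a) & 1)    ⊢ ((1 & 1) & (((a & a) & a) & 1))
(6) 1  =[or_idem ←]=  (1 | 1)    ⊢ E2

YES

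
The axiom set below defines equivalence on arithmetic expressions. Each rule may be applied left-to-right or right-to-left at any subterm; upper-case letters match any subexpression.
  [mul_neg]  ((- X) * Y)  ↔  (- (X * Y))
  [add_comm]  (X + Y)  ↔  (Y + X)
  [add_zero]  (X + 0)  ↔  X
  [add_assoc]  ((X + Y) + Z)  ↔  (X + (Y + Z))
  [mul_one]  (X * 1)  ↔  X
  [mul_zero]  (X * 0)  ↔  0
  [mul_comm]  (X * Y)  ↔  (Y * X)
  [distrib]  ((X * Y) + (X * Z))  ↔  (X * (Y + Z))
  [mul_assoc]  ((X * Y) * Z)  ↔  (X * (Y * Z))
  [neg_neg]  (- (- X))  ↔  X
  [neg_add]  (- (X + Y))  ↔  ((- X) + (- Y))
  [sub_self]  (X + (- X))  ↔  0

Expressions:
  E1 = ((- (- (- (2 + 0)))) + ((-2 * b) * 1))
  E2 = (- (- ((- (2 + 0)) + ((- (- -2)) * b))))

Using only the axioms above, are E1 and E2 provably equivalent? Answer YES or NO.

YES

1. [mul_one →] ((-2 * b) * 1)  →  (-2 * b);  E1 = ((- (- (- (2 + 0)))) + (-2 * b))
2. [add_zero →] (2 + 0)  →  2;  E1 = ((- (- (- 2))) + (-2 * b))
3. [neg_neg →] (- (- 2))  →  2;  E1 = ((- 2) + (-2 * b))
4. [neg_neg ←] -2  →  (- (- -2));  E1 = ((- 2) + ((- (- -2)) * b))
5. [add_zero ←] 2  →  (2 + 0);  E1 = ((- (2 + 0)) + ((- (- -2)) * b))
6. [neg_neg ←] ((- (2 + 0)) + ((- (- -2)) * b))  →  (- (- ((- (2 + 0)) + ((- (- -2)) * b))));  this is E2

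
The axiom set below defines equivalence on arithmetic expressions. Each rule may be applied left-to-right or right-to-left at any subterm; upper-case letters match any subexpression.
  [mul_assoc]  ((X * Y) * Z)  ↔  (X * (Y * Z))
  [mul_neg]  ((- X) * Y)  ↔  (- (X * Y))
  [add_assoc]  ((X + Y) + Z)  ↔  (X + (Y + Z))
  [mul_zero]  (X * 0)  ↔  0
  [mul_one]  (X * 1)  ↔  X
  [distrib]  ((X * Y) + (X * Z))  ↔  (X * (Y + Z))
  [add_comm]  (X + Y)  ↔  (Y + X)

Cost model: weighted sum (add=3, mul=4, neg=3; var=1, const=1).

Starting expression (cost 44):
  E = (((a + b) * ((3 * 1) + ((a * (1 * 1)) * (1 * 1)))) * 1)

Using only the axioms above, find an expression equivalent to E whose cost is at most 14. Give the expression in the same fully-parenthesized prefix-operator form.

(1) (1 * 1)  =[mul_one →]=  1    ⊢ (((a + b) * ((3 * 1) + ((a * 1) * (1 * 1)))) * 1)
(2) (1 * 1)  =[mul_one →]=  1    ⊢ (((a + b) * ((3 * 1) + ((a * 1) * 1))) * 1)
(3) (a * 1)  =[mul_one →]=  a    ⊢ (((a + b) * ((3 * 1) + (a * 1))) * 1)
(4) (((a + b) * ((3 * 1) + (a * 1))) * 1)  =[mul_one →]=  ((a + b) * ((3 * 1) + (a * 1)))
(5) (3 * 1)  =[mul_one →]=  3    ⊢ ((a + b) * (3 + (a * 1)))
(6) (a * 1)  =[mul_one →]=  a    ⊢ cost 14, within 14

((a + b) * (3 + a))   [cost 14]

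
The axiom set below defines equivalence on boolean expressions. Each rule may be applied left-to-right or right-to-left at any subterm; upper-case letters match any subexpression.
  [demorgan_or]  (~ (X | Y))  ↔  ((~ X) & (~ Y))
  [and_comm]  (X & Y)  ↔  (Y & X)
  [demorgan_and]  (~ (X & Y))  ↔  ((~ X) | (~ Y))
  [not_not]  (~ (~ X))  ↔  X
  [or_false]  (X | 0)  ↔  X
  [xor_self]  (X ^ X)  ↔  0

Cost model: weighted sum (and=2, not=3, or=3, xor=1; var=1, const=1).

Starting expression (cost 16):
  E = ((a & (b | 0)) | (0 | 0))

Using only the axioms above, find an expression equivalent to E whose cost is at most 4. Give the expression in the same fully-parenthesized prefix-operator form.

1. [or_false →] (b | 0)  →  b;  E = ((a & b) | (0 | 0))
2. [or_false →] (0 | 0)  →  0;  E = ((a & b) | 0)
3. [or_false →] ((a & b) | 0)  →  (a & b);  cost 4 ≤ 4, done

(a & b)   [cost 4]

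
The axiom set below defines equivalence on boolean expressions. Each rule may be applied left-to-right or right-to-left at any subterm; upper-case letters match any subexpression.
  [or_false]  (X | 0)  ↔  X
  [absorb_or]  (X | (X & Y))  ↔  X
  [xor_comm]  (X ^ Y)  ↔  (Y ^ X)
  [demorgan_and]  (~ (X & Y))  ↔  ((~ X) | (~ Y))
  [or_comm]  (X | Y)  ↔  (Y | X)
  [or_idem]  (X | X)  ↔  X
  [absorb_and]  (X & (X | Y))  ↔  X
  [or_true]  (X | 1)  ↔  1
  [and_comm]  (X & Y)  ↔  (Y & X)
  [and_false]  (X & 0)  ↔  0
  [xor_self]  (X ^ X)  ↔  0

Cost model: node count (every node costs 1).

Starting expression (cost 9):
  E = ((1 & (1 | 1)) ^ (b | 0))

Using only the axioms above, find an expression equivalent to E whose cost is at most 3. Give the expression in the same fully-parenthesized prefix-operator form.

1. [xor_comm →] ((1 & (1 | 1)) ^ (b | 0))  →  ((b | 0) ^ (1 & (1 | 1)))
2. [or_false →] (b | 0)  →  b;  E = (b ^ (1 & (1 | 1)))
3. [absorb_and →] (1 & (1 | 1))  →  1;  cost 3 ≤ 3, done

(b ^ 1)   [cost 3]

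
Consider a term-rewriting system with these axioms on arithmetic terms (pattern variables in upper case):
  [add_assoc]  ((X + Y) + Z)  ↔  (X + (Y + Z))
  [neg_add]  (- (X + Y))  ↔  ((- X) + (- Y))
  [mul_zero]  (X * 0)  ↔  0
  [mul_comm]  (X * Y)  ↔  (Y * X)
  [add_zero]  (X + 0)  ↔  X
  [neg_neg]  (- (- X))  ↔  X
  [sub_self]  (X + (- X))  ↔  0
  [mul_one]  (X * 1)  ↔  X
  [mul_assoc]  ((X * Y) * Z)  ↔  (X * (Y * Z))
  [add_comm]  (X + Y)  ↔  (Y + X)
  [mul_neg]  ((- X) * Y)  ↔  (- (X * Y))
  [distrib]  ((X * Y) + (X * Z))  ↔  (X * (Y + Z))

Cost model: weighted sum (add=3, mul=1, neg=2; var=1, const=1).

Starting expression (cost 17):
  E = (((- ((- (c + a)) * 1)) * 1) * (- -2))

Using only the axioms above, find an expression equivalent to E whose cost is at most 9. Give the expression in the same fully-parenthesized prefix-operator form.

step 1: mul_one (→) rewrites ((- (c + a)) * 1) into (- (c + a)), now (((- (- (c + a))) * 1) * (- -2))
step 2: mul_one (→) rewrites ((- (- (c + a))) * 1) into (- (- (c + a))), now ((- (- (c + a))) * (- -2))
step 3: neg_neg (→) rewrites (- (- (c + a))) into (c + a), reaching cost 9 (bound 9)

((c + a) * (- -2))   [cost 9]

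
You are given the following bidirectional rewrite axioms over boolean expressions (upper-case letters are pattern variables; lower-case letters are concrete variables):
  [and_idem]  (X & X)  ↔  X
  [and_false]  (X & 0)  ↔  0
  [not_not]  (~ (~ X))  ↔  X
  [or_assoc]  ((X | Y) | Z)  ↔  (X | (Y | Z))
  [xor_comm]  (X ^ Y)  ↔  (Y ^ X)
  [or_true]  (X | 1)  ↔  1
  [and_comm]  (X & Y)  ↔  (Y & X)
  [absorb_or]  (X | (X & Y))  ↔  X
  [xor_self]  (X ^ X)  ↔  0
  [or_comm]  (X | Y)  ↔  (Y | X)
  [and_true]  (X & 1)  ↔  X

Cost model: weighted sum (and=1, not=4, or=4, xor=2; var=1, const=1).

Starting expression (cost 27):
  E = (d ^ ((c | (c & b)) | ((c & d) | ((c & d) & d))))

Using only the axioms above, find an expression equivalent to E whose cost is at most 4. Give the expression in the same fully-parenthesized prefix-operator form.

(d ^ c)   [cost 4]

step 1: absorb_or (→) rewrites (c | (c & b)) into c, now (d ^ (c | ((c & d) | ((c & d) & d))))
step 2: absorb_or (→) rewrites ((c & d) | ((c & d) & d)) into (c & d), now (d ^ (c | (c & d)))
step 3: absorb_or (→) rewrites (c | (c & d)) into c, reaching cost 4 (bound 4)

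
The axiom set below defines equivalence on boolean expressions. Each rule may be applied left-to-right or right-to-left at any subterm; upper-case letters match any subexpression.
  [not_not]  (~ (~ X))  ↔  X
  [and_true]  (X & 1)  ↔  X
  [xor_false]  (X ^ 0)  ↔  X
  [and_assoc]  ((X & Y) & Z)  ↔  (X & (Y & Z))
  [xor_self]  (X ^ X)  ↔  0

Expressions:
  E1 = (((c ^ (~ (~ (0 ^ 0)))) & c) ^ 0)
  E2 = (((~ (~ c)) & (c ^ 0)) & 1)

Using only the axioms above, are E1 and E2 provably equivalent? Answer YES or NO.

YES

step 1: not_not (→) rewrites (~ (~ (0 ^ 0))) into (0 ^ 0), now (((c ^ (0 ^ 0)) & c) ^ 0)
step 2: xor_false (→) rewrites (((c ^ (0 ^ 0)) & c) ^ 0) into ((c ^ (0 ^ 0)) & c)
step 3: xor_self (→) rewrites (0 ^ 0) into 0, now ((c ^ 0) & c)
step 4: xor_false (→) rewrites (c ^ 0) into c, now (c & c)
step 5: xor_false (←) rewrites c into (c ^ 0), now (c & (c ^ 0))
step 6: not_not (←) rewrites c into (~ (~ c)), now ((~ (~ c)) & (c ^ 0))
step 7: and_true (←) rewrites ((~ (~ c)) & (c ^ 0)) into (((~ (~ c)) & (c ^ 0)) & 1), which is E2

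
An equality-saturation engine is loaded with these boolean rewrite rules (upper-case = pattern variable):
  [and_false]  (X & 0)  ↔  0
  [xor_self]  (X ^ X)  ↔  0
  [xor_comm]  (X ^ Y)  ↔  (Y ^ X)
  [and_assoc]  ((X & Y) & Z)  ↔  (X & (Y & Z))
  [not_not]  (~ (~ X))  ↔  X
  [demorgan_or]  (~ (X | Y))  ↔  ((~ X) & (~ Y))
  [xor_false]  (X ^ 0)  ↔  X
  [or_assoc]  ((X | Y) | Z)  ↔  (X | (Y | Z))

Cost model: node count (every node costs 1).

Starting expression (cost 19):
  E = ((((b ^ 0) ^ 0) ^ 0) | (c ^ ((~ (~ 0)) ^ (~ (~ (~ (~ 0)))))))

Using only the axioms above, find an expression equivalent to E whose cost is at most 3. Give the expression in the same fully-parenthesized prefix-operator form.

(b | c)   [cost 3]

1. [not_not →] (~ (~ (~ (~ 0))))  →  (~ (~ 0));  E = ((((b ^ 0) ^ 0) ^ 0) | (c ^ ((~ (~ 0)) ^ (~ (~ 0)))))
2. [xor_false →] ((b ^ 0) ^ 0)  →  (b ^ 0);  E = (((b ^ 0) ^ 0) | (c ^ ((~ (~ 0)) ^ (~ (~ 0)))))
3. [not_not →] (~ (~ 0))  →  0;  E = (((b ^ 0) ^ 0) | (c ^ ((~ (~ 0)) ^ 0)))
4. [xor_false →] (b ^ 0)  →  b;  E = ((b ^ 0) | (c ^ ((~ (~ 0)) ^ 0)))
5. [xor_false →] (b ^ 0)  →  b;  E = (b | (c ^ ((~ (~ 0)) ^ 0)))
6. [not_not →] (~ (~ 0))  →  0;  E = (b | (c ^ (0 ^ 0)))
7. [xor_self →] (0 ^ 0)  →  0;  E = (b | (c ^ 0))
8. [xor_false →] (c ^ 0)  →  c;  cost 3 ≤ 3, done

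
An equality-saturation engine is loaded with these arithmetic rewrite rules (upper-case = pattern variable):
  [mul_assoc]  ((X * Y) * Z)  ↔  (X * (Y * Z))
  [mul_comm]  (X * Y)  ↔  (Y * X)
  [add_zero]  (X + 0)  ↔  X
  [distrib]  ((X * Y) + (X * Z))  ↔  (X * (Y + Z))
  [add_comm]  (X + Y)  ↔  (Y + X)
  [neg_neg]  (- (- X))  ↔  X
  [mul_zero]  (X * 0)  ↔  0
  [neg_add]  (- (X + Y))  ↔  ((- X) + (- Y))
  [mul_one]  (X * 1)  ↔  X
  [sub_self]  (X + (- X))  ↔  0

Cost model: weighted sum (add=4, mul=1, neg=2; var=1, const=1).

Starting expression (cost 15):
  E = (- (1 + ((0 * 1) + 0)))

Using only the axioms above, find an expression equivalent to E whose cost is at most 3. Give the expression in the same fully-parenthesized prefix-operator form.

1. [add_zero →] ((0 * 1) + 0)  →  (0 * 1);  E = (- (1 + (0 * 1)))
2. [mul_one →] (0 * 1)  →  0;  E = (- (1 + 0))
3. [add_zero →] (1 + 0)  →  1;  cost 3 ≤ 3, done

(- 1)   [cost 3]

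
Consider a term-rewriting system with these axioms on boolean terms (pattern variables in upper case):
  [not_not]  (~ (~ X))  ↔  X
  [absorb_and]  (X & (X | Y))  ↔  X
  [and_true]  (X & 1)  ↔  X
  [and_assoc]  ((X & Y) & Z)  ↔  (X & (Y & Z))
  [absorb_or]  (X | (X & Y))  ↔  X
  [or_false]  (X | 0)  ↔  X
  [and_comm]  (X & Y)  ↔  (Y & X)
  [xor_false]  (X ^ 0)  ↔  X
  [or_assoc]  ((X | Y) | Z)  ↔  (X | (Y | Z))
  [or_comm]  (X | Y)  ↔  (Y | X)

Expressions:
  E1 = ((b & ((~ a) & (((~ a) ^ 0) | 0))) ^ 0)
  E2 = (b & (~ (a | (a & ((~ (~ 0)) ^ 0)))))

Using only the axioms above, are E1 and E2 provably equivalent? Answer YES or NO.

YES

1. [xor_false →] ((~ a) ^ 0)  →  (~ a);  E1 = ((b & ((~ a) & ((~ a) | 0))) ^ 0)
2. [absorb_and →] ((~ a) & ((~ a) | 0))  →  (~ a);  E1 = ((b & (~ a)) ^ 0)
3. [xor_false →] ((b & (~ a)) ^ 0)  →  (b & (~ a))
4. [absorb_or ←] a  →  (a | (a & 0));  E1 = (b & (~ (a | (a & 0))))
5. [xor_false ←] 0  →  (0 ^ 0);  E1 = (b & (~ (a | (a & (0 ^ 0)))))
6. [not_not ←] 0  →  (~ (~ 0));  this is E2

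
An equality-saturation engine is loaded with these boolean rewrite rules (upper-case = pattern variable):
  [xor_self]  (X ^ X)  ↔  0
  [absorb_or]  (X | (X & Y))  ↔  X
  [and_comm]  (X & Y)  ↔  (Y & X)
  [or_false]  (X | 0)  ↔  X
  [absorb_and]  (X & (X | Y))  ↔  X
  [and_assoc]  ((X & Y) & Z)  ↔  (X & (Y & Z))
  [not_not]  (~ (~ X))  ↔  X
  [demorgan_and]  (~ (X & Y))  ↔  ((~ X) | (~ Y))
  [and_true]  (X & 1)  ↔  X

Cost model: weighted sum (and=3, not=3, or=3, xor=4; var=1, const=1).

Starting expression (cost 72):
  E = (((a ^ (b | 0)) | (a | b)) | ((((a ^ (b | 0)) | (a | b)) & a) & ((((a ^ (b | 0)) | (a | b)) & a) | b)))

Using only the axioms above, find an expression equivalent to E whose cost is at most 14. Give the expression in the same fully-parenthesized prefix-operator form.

1. [absorb_and →] ((((a ^ (b | 0)) | (a | b)) & a) & ((((a ^ (b | 0)) | (a | b)) & a) | b))  →  (((a ^ (b | 0)) | (a | b)) & a);  E = (((a ^ (b | 0)) | (a | b)) | (((a ^ (b | 0)) | (a | b)) & a))
2. [absorb_or →] (((a ^ (b | 0)) | (a | b)) | (((a ^ (b | 0)) | (a | b)) & a))  →  ((a ^ (b | 0)) | (a | b))
3. [or_false →] (b | 0)  →  b;  cost 14 ≤ 14, done

((a ^ b) | (a | b))   [cost 14]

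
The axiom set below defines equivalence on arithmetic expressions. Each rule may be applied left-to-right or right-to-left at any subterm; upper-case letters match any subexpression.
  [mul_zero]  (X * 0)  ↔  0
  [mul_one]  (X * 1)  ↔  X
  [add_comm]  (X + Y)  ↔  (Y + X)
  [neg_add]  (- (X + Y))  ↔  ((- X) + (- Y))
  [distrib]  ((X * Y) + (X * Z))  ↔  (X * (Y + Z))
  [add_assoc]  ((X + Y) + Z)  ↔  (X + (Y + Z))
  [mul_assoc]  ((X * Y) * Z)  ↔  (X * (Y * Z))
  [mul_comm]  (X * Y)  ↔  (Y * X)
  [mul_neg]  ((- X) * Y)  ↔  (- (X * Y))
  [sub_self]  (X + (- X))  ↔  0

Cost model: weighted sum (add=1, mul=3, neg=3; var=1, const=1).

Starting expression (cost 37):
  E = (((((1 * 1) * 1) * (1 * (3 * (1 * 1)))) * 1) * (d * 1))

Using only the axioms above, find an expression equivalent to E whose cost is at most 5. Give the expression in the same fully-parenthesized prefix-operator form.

(3 * d)   [cost 5]

1. [mul_one →] (1 * 1)  →  1;  E = (((((1 * 1) * 1) * (1 * (3 * 1))) * 1) * (d * 1))
2. [mul_one →] (d * 1)  →  d;  E = (((((1 * 1) * 1) * (1 * (3 * 1))) * 1) * d)
3. [mul_comm →] (1 * (3 * 1))  →  ((3 * 1) * 1);  E = (((((1 * 1) * 1) * ((3 * 1) * 1)) * 1) * d)
4. [mul_assoc →] ((((1 * 1) * 1) * ((3 * 1) * 1)) * 1)  →  (((1 * 1) * 1) * (((3 * 1) * 1) * 1));  E = ((((1 * 1) * 1) * (((3 * 1) * 1) * 1)) * d)
5. [mul_one →] (1 * 1)  →  1;  E = (((1 * 1) * (((3 * 1) * 1) * 1)) * d)
6. [mul_one →] (3 * 1)  →  3;  E = (((1 * 1) * ((3 * 1) * 1)) * d)
7. [mul_one →] (1 * 1)  →  1;  E = ((1 * ((3 * 1) * 1)) * d)
8. [mul_one →] (3 * 1)  →  3;  E = ((1 * (3 * 1)) * d)
9. [mul_one →] (3 * 1)  →  3;  E = ((1 * 3) * d)
10. [mul_comm →] (1 * 3)  →  (3 * 1);  E = ((3 * 1) * d)
11. [mul_one →] (3 * 1)  →  3;  cost 5 ≤ 5, done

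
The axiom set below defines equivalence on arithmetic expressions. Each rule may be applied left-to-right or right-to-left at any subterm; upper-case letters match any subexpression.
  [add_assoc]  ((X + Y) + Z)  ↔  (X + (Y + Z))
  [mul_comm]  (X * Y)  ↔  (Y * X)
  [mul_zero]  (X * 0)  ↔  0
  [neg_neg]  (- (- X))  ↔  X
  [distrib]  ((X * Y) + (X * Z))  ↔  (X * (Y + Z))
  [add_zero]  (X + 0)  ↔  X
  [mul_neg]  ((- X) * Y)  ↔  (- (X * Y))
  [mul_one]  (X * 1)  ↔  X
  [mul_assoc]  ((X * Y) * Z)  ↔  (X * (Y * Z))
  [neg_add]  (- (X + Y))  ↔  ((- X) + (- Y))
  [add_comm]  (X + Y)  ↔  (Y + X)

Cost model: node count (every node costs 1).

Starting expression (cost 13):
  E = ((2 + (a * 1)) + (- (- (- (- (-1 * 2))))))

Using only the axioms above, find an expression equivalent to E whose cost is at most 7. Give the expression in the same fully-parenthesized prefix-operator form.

(1) (- (- (- (-1 * 2))))  =[neg_neg →]=  (- (-1 * 2))    ⊢ ((2 + (a * 1)) + (- (- (-1 * 2))))
(2) (a * 1)  =[mul_one →]=  a    ⊢ ((2 + a) + (- (- (-1 * 2))))
(3) (- (- (-1 * 2)))  =[neg_neg →]=  (-1 * 2)    ⊢ cost 7, within 7

((2 + a) + (-1 * 2))   [cost 7]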